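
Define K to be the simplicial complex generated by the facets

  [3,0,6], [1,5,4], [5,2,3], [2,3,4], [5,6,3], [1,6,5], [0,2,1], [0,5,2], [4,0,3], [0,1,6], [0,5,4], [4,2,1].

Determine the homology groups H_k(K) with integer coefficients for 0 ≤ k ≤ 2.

We work with the vertex ordering 0 < 1 < 2 < 3 < 4 < 5 < 6. The simplices of K, each written with vertices in increasing order, are:

  0-simplices (7): [0], [1], [2], [3], [4], [5], [6]
  1-simplices (18): [0,1], [0,2], [0,3], [0,4], [0,5], [0,6], [1,2], [1,4], [1,5], [1,6], [2,3], [2,4], [2,5], [3,4], [3,5], [3,6], [4,5], [5,6]
  2-simplices (12): [0,1,2], [0,1,6], [0,2,5], [0,3,4], [0,3,6], [0,4,5], [1,2,4], [1,4,5], [1,5,6], [2,3,4], [2,3,5], [3,5,6]

so the chain groups are C_0 ≅ Z^7, C_1 ≅ Z^18, C_2 ≅ Z^12.

∂_1: C_1 → C_0 maps an edge to its endpoints' difference, ∂[p,q] = q − p.
The 7×18 boundary matrix has rank 6 and Smith normal form diag(1,1,1,1,1,1).

The boundary map ∂_2: C_2 → C_1 acts by ∂[p,q,r] = [q,r] − [p,r] + [p,q]. For instance
  ∂[0,4,5] = [4,5] − [0,5] + [0,4],
  ∂[0,1,2] = [1,2] − [0,2] + [0,1].
The 18×12 boundary matrix has rank 12 and Smith normal form diag(1,1,1,1,1,1,1,1,1,1,1,2).

Reading off H_k = ker ∂_k / im ∂_{k+1}:

  H_0: rank C_0 − rank ∂_1 = 7 − 6 = 1, and the invariant factors of ∂_1 are all 1, so H_0 ≅ Z.
  H_1: rank ker ∂_1 − rank ∂_2 = (18 − 6) − 12 = 0, and ∂_2 has invariant factor 2 > 1, so H_1 ≅ Z/2.
  H_2: rank ker ∂_2 − rank ∂_3 = (12 − 12) − 0 = 0, and there is no ∂_3, so H_2 ≅ 0.

As a check, the Euler characteristic is 7 − 18 + 12 = 1, which agrees with 1 − 0 + 0 = 1.
(K is a triangulation of the real projective plane RP^2.)

H_0 ≅ Z,  H_1 ≅ Z/2,  H_2 = 0.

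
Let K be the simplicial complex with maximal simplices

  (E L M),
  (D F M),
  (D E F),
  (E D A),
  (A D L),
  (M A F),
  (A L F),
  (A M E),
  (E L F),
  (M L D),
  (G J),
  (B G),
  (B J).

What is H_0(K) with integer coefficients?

Order the vertices as A < B < D < E < F < G < J < L < M. Listing each simplex with vertices in this order, K has dimension 2 with simplices:

  0-simplices (9): A, B, D, E, F, G, J, L, M
  1-simplices (18): AD, AE, AF, AL, AM, BG, BJ, DE, DF, DL, DM, EF, EL, EM, FL, FM, GJ, LM
  2-simplices (10): ADE, ADL, AEM, AFL, AFM, DEF, DFM, DLM, EFL, ELM

giving chain groups C_0 ≅ Z^9, C_1 ≅ Z^18, C_2 ≅ Z^10.

∂_1: C_1 → C_0 is given by ∂[p,q] = [q] − [p]. For instance
  ∂EF = F − E.
This gives a 9×18 integer matrix of rank 7; reducing to Smith normal form yields diagonal entries (1,1,1,1,1,1,1).

Boundary ∂_2: C_2 → C_1 acts by ∂[p,q,r] = [q,r] − [p,r] + [p,q]. For instance
  ∂DLM = LM − DM + DL,
  ∂DEF = EF − DF + DE.
The 18×10 boundary matrix has rank 10 and Smith normal form diag(1,1,1,1,1,1,1,1,1,2).

Now H_k = ker ∂_k / im ∂_{k+1}, so:

  H_0: rank C_0 − rank ∂_1 = 9 − 7 = 2, and the invariant factors of ∂_1 are all 1, so H_0 = Z^2.

(K is a triangulation of the disjoint union of the circle S^1 and the real projective plane RP^2.)

H_0 ≅ Z^2.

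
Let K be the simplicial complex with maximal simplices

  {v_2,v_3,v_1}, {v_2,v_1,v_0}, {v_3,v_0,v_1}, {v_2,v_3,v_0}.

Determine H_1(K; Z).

Order the vertices as v_0 < v_1 < v_2 < v_3. Listing each simplex with vertices in this order, K has dimension 2 with simplices:

  0-simplices (4): [v_0], [v_1], [v_2], [v_3]
  1-simplices (6): [v_0,v_1], [v_0,v_2], [v_0,v_3], [v_1,v_2], [v_1,v_3], [v_2,v_3]
  2-simplices (4): [v_0,v_1,v_2], [v_0,v_1,v_3], [v_0,v_2,v_3], [v_1,v_2,v_3]

Hence C_0 ≅ Z^4, C_1 ≅ Z^6, C_2 ≅ Z^4.

The boundary map ∂_1: C_1 → C_0 sends each edge [p,q] (with p < q) to q − p.
As a 4×6 matrix over Z this has rank 3, with invariant factors (1,1,1).

∂_2: C_2 → C_1 acts by ∂[p,q,r] = [q,r] − [p,r] + [p,q]. For instance
  ∂[v_0,v_1,v_3] = [v_1,v_3] − [v_0,v_3] + [v_0,v_1],
  ∂[v_0,v_2,v_3] = [v_2,v_3] − [v_0,v_3] + [v_0,v_2].
This gives a 6×4 integer matrix of rank 3; reducing to Smith normal form yields diagonal entries (1,1,1).

Now H_k = ker ∂_k / im ∂_{k+1}, so:

  H_1: rank ker ∂_1 − rank ∂_2 = (6 − 3) − 3 = 0, and the invariant factors of ∂_2 are all 1, so H_1 ≅ 0.

(K is a triangulation of the 2-sphere S^2.)

H_1 ≅ 0.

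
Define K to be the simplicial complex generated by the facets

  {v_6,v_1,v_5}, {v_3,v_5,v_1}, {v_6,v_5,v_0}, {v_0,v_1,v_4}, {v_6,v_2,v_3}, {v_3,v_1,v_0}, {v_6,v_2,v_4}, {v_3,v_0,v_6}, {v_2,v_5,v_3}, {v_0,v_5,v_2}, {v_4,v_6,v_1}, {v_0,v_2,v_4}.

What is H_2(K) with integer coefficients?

H_2 = 0.

Order the vertices as v_0 < v_1 < v_2 < v_3 < v_4 < v_5 < v_6. Listing each simplex with vertices in this order, K has dimension 2 with simplices:

  0-simplices (7): [v_0], [v_1], [v_2], [v_3], [v_4], [v_5], [v_6]
  1-simplices (18): (18 of them)
  2-simplices (12): (12 of them)

Hence C_0 ≅ Z^7, C_1 ≅ Z^18, C_2 ≅ Z^12.

Boundary ∂_1: C_1 → C_0 maps an edge to its endpoints' difference, ∂[p,q] = q − p. For instance
  ∂[v_3,v_6] = [v_6] − [v_3].
As a 7×18 matrix over Z this has rank 6, with invariant factors (1,1,1,1,1,1).

Boundary ∂_2: C_2 → C_1 maps a triangle to the signed sum of its edges. For instance
  ∂[v_0,v_2,v_5] = [v_2,v_5] − [v_0,v_5] + [v_0,v_2],
  ∂[v_0,v_3,v_6] = [v_3,v_6] − [v_0,v_6] + [v_0,v_3].
The resulting 18×12 matrix has rank 12, and its Smith normal form has invariant factors (1,1,1,1,1,1,1,1,1,1,1,2).

Computing H_k = (kernel of ∂_k) / (image of ∂_{k+1}):

  H_2: rank ker ∂_2 − rank ∂_3 = (12 − 12) − 0 = 0, and there is no ∂_3, so H_2 ≅ 0.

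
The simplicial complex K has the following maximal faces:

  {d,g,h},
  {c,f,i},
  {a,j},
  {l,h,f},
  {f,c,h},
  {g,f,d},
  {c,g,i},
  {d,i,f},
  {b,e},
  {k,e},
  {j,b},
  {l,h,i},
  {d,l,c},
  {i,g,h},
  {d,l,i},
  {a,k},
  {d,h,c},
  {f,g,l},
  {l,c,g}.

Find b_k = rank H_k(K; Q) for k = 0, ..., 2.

b_0 = 2, b_1 = 3, b_2 = 1.

Order the vertices as a < b < c < d < e < f < g < h < i < j < k < l. Listing each simplex with vertices in this order, K has dimension 2 with simplices:

  0-simplices (12): a, b, c, d, e, f, g, h, i, j, k, l
  1-simplices (26): aj, ak, be, bj, cd, cf, cg, ch, ci, cl, df, dg, dh, di, dl, ek, fg, fh, fi, fl, gh, gi, gl, hi, hl, il
  2-simplices (14): cdh, cdl, cfh, cfi, cgi, cgl, dfg, dfi, dgh, dil, fgl, fhl, ghi, hil

so the chain groups are C_0 ≅ Z^12, C_1 ≅ Z^26, C_2 ≅ Z^14.

Boundary ∂_1: C_1 → C_0 sends each edge [p,q] (with p < q) to q − p.
The resulting 12×26 matrix has rank 10, and its Smith normal form has invariant factors (1,1,1,1,1,1,1,1,1,1).

∂_2: C_2 → C_1 acts by ∂[p,q,r] = [q,r] − [p,r] + [p,q]. For instance
  ∂cdl = dl − cl + cd,
  ∂cfi = fi − ci + cf.
The resulting 26×14 matrix has rank 13, and its Smith normal form has invariant factors (1,1,1,1,1,1,1,1,1,1,1,1,1).

Computing H_k = (kernel of ∂_k) / (image of ∂_{k+1}):

  H_0: rank C_0 − rank ∂_1 = 12 − 10 = 2, and the invariant factors of ∂_1 are all 1, so H_0 ≅ Z^2.
  H_1: rank ker ∂_1 − rank ∂_2 = (26 − 10) − 13 = 3, and the invariant factors of ∂_2 are all 1, so H_1 ≅ Z^3.
  H_2: rank ker ∂_2 − rank ∂_3 = (14 − 13) − 0 = 1, and there is no ∂_3, so H_2 ≅ Z.

(K is a triangulation of the disjoint union of the torus T^2 and the circle S^1.)

Hence the Betti numbers are b_0 = 2, b_1 = 3, b_2 = 1.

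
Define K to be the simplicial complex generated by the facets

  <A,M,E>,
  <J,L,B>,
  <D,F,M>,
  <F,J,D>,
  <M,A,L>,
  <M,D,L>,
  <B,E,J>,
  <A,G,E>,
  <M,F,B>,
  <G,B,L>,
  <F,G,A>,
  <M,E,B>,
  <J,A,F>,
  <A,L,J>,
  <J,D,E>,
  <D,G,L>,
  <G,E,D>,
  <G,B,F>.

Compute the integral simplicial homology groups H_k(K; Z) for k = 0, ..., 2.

H_0 = Z,  H_1 = Z^2,  H_2 = Z.

We work with the vertex ordering A < B < D < E < F < G < J < L < M. The simplices of K, each written with vertices in increasing order, are:

  0-simplices (9): A, B, D, E, F, G, J, L, M
  1-simplices (27): AE, AF, AG, AJ, AL, AM, BE, BF, BG, BJ, BL, BM, DE, DF, DG, DJ, DL, DM, EG, EJ, EM, FG, FJ, FM, GL, JL, LM
  2-simplices (18): AEG, AEM, AFG, AFJ, AJL, ALM, BEJ, BEM, BFG, BFM, BGL, BJL, DEG, DEJ, DFJ, DFM, DGL, DLM

Hence C_0 ≅ Z^9, C_1 ≅ Z^27, C_2 ≅ Z^18.

∂_1: C_1 → C_0 is given by ∂[p,q] = [q] − [p].
The 9×27 boundary matrix has rank 8 and Smith normal form diag(1,1,1,1,1,1,1,1).

The boundary map ∂_2: C_2 → C_1 acts by ∂[p,q,r] = [q,r] − [p,r] + [p,q]. For instance
  ∂DEJ = EJ − DJ + DE,
  ∂DGL = GL − DL + DG.
This gives a 27×18 integer matrix of rank 17; reducing to Smith normal form yields diagonal entries (1,1,1,1,1,1,1,1,1,1,1,1,1,1,1,1,1).

From H_k ≅ ker(∂_k) / im(∂_{k+1}) we obtain:

  H_0: rank C_0 − rank ∂_1 = 9 − 8 = 1, and the invariant factors of ∂_1 are all 1, so H_0 = Z.
  H_1: rank ker ∂_1 − rank ∂_2 = (27 − 8) − 17 = 2, and the invariant factors of ∂_2 are all 1, so H_1 = Z^2.
  H_2: rank ker ∂_2 − rank ∂_3 = (18 − 17) − 0 = 1, and there is no ∂_3, so H_2 = Z.

As a check, the Euler characteristic is 9 − 27 + 18 = 0, which agrees with 1 − 2 + 1 = 0.
(K is a triangulation of the torus T^2.)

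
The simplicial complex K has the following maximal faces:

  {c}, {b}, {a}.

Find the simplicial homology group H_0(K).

We work with the vertex ordering a < b < c. The simplices of K, each written with vertices in increasing order, are:

  0-simplices (3): a, b, c

giving chain groups C_0 ≅ Z^3.

From H_k ≅ ker(∂_k) / im(∂_{k+1}) we obtain:

  H_0: rank C_0 − rank ∂_1 = 3 − 0 = 3, and there is no ∂_1, so H_0 ≅ Z^3.

(K is a triangulation of a set of 3 points.)

H_0 ≅ Z^3.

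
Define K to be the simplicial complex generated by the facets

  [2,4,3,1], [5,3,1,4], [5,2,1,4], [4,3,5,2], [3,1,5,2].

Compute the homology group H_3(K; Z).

H_3 = Z.

Take the total order 1 < 2 < 3 < 4 < 5 on the vertex set. Then K (dimension 3) consists of the simplices:

  0-simplices (5): [1], [2], [3], [4], [5]
  1-simplices (10): [1,2], [1,3], [1,4], [1,5], [2,3], [2,4], [2,5], [3,4], [3,5], [4,5]
  2-simplices (10): [1,2,3], [1,2,4], [1,2,5], [1,3,4], [1,3,5], [1,4,5], [2,3,4], [2,3,5], [2,4,5], [3,4,5]
  3-simplices (5): [1,2,3,4], [1,2,3,5], [1,2,4,5], [1,3,4,5], [2,3,4,5]

Hence C_0 ≅ Z^5, C_1 ≅ Z^10, C_2 ≅ Z^10, C_3 ≅ Z^5.

∂_1: C_1 → C_0 sends each edge [p,q] (with p < q) to q − p. For instance
  ∂[4,5] = [5] − [4].
As a 5×10 matrix over Z this has rank 4, with invariant factors (1,1,1,1).

The boundary map ∂_2: C_2 → C_1 sends each 2-simplex [p,q,r] to [q,r] − [p,r] + [p,q]. For instance
  ∂[1,2,3] = [2,3] − [1,3] + [1,2],
  ∂[2,3,4] = [3,4] − [2,4] + [2,3].
As a 10×10 matrix over Z this has rank 6, with invariant factors (1,1,1,1,1,1).

Boundary ∂_3: C_3 → C_2 sends each 3-simplex σ to the alternating sum Σ_i (−1)^i (σ with its i-th vertex removed). For instance
  ∂[1,2,3,5] = [2,3,5] − [1,3,5] + [1,2,5] − [1,2,3],
  ∂[2,3,4,5] = [3,4,5] − [2,4,5] + [2,3,5] − [2,3,4].
The resulting 10×5 matrix has rank 4, and its Smith normal form has invariant factors (1,1,1,1).

Reading off H_k = ker ∂_k / im ∂_{k+1}:

  H_3: rank ker ∂_3 − rank ∂_4 = (5 − 4) − 0 = 1, and there is no ∂_4, so H_3 ≅ Z.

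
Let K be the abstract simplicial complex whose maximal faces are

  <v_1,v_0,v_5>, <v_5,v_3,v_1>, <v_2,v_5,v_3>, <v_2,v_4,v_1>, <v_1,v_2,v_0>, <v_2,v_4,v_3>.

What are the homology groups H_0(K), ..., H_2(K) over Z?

Take the total order v_0 < v_1 < v_2 < v_3 < v_4 < v_5 on the vertex set. Then K (dimension 2) consists of the simplices:

  0-simplices (6): [v_0], [v_1], [v_2], [v_3], [v_4], [v_5]
  1-simplices (12): [v_0,v_1], [v_0,v_2], [v_0,v_5], [v_1,v_2], [v_1,v_3], [v_1,v_4], [v_1,v_5], [v_2,v_3], [v_2,v_4], [v_2,v_5], [v_3,v_4], [v_3,v_5]
  2-simplices (6): [v_0,v_1,v_2], [v_0,v_1,v_5], [v_1,v_2,v_4], [v_1,v_3,v_5], [v_2,v_3,v_4], [v_2,v_3,v_5]

Hence C_0 ≅ Z^6, C_1 ≅ Z^12, C_2 ≅ Z^6.

The boundary map ∂_1: C_1 → C_0 is given by ∂[p,q] = [q] − [p]. For instance
  ∂[v_0,v_5] = [v_5] − [v_0].
The resulting 6×12 matrix has rank 5, and its Smith normal form has invariant factors (1,1,1,1,1).

The boundary map ∂_2: C_2 → C_1 acts by ∂[p,q,r] = [q,r] − [p,r] + [p,q]. For instance
  ∂[v_2,v_3,v_5] = [v_3,v_5] − [v_2,v_5] + [v_2,v_3],
  ∂[v_1,v_3,v_5] = [v_3,v_5] − [v_1,v_5] + [v_1,v_3].
This gives a 12×6 integer matrix of rank 6; reducing to Smith normal form yields diagonal entries (1,1,1,1,1,1).

Computing H_k = (kernel of ∂_k) / (image of ∂_{k+1}):

  H_0: rank C_0 − rank ∂_1 = 6 − 5 = 1, and the invariant factors of ∂_1 are all 1, so H_0 ≅ Z.
  H_1: rank ker ∂_1 − rank ∂_2 = (12 − 5) − 6 = 1, and the invariant factors of ∂_2 are all 1, so H_1 ≅ Z.
  H_2: rank ker ∂_2 − rank ∂_3 = (6 − 6) − 0 = 0, and there is no ∂_3, so H_2 ≅ 0.

H_0 = Z,  H_1 = Z,  H_2 = 0.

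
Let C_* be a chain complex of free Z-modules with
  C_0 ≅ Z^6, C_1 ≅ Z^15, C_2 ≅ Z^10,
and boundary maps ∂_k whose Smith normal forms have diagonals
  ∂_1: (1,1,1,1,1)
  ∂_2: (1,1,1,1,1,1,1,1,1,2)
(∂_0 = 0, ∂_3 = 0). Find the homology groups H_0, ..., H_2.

H_0: b_0 = 6 − 0 − 5 = 1; torsion from ∂_1 factors > 1: none. So H_0 = Z.
H_1: b_1 = 15 − 5 − 10 = 0; torsion from ∂_2 factors > 1: [2]. So H_1 = Z/2Z.
H_2: b_2 = 10 − 10 − 0 = 0; torsion from ∂_3 factors > 1: none. So H_2 = 0.

H_0 = Z,  H_1 = Z/2Z,  H_2 = 0.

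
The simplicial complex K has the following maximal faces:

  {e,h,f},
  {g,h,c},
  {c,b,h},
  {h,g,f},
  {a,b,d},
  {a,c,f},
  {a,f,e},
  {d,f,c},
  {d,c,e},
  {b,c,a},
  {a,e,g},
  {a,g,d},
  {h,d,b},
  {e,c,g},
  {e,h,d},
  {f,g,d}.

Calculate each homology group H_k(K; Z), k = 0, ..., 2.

H_0 = Z,  H_1 = Z^2,  H_2 = Z.

Fix the vertex order a < b < c < d < e < f < g < h and write every simplex with vertices in increasing order. Then dim K = 2 and the simplices of K are:

  0-simplices (8): a, b, c, d, e, f, g, h
  1-simplices (24): ab, ac, ad, ae, af, ag, bc, bd, bh, cd, ce, cf, cg, ch, de, df, dg, dh, ef, eg, eh, fg, fh, gh
  2-simplices (16): abc, abd, acf, adg, aef, aeg, bch, bdh, cde, cdf, ceg, cgh, deh, dfg, efh, fgh

so the chain groups are C_0 ≅ Z^8, C_1 ≅ Z^24, C_2 ≅ Z^16.

The boundary map ∂_1: C_1 → C_0 sends each edge [p,q] (with p < q) to q − p.
As a 8×24 matrix over Z this has rank 7, with invariant factors (1,1,1,1,1,1,1).

Boundary ∂_2: C_2 → C_1 maps a triangle to the signed sum of its edges. For instance
  ∂cdf = df − cf + cd,
  ∂bch = ch − bh + bc.
The resulting 24×16 matrix has rank 15, and its Smith normal form has invariant factors (1,1,1,1,1,1,1,1,1,1,1,1,1,1,1).

From H_k ≅ ker(∂_k) / im(∂_{k+1}) we obtain:

  H_0: rank C_0 − rank ∂_1 = 8 − 7 = 1, and the invariant factors of ∂_1 are all 1, so H_0 = Z.
  H_1: rank ker ∂_1 − rank ∂_2 = (24 − 7) − 15 = 2, and the invariant factors of ∂_2 are all 1, so H_1 = Z^2.
  H_2: rank ker ∂_2 − rank ∂_3 = (16 − 15) − 0 = 1, and there is no ∂_3, so H_2 = Z.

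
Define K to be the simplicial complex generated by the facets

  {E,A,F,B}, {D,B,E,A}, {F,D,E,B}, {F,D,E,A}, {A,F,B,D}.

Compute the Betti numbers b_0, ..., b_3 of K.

b_0 = 1, b_1 = 0, b_2 = 0, b_3 = 1.

We work with the vertex ordering A < B < D < E < F. The simplices of K, each written with vertices in increasing order, are:

  0-simplices (5): A, B, D, E, F
  1-simplices (10): AB, AD, AE, AF, BD, BE, BF, DE, DF, EF
  2-simplices (10): ABD, ABE, ABF, ADE, ADF, AEF, BDE, BDF, BEF, DEF
  3-simplices (5): ABDE, ABDF, ABEF, ADEF, BDEF

so the chain groups are C_0 ≅ Z^5, C_1 ≅ Z^10, C_2 ≅ Z^10, C_3 ≅ Z^5.

Boundary ∂_1: C_1 → C_0 is given by ∂[p,q] = [q] − [p].
The resulting 5×10 matrix has rank 4, and its Smith normal form has invariant factors (1,1,1,1).

Boundary ∂_2: C_2 → C_1 maps a triangle to the signed sum of its edges. For instance
  ∂ADF = DF − AF + AD,
  ∂BEF = EF − BF + BE.
This gives a 10×10 integer matrix of rank 6; reducing to Smith normal form yields diagonal entries (1,1,1,1,1,1).

Boundary ∂_3: C_3 → C_2 sends each 3-simplex σ to the alternating sum Σ_i (−1)^i (σ with its i-th vertex removed). For instance
  ∂BDEF = DEF − BEF + BDF − BDE,
  ∂ABDE = BDE − ADE + ABE − ABD.
The 10×5 boundary matrix has rank 4 and Smith normal form diag(1,1,1,1).

Reading off H_k = ker ∂_k / im ∂_{k+1}:

  H_0: rank C_0 − rank ∂_1 = 5 − 4 = 1, and the invariant factors of ∂_1 are all 1, so H_0 ≅ Z.
  H_1: rank ker ∂_1 − rank ∂_2 = (10 − 4) − 6 = 0, and the invariant factors of ∂_2 are all 1, so H_1 ≅ 0.
  H_2: rank ker ∂_2 − rank ∂_3 = (10 − 6) − 4 = 0, and the invariant factors of ∂_3 are all 1, so H_2 ≅ 0.
  H_3: rank ker ∂_3 − rank ∂_4 = (5 − 4) − 0 = 1, and there is no ∂_4, so H_3 ≅ Z.

Hence the Betti numbers are b_0 = 1, b_1 = 0, b_2 = 0, b_3 = 1.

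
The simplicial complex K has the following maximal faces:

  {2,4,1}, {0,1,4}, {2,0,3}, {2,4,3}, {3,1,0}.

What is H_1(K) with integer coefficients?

H_1 = Z.

We work with the vertex ordering 0 < 1 < 2 < 3 < 4. The simplices of K, each written with vertices in increasing order, are:

  0-simplices (5): [0], [1], [2], [3], [4]
  1-simplices (10): [0,1], [0,2], [0,3], [0,4], [1,2], [1,3], [1,4], [2,3], [2,4], [3,4]
  2-simplices (5): [0,1,3], [0,1,4], [0,2,3], [1,2,4], [2,3,4]

so the chain groups are C_0 ≅ Z^5, C_1 ≅ Z^10, C_2 ≅ Z^5.

Boundary ∂_1: C_1 → C_0 sends each edge [p,q] (with p < q) to q − p.
The resulting 5×10 matrix has rank 4, and its Smith normal form has invariant factors (1,1,1,1).

Boundary ∂_2: C_2 → C_1 maps a triangle to the signed sum of its edges. For instance
  ∂[1,2,4] = [2,4] − [1,4] + [1,2],
  ∂[0,2,3] = [2,3] − [0,3] + [0,2].
This gives a 10×5 integer matrix of rank 5; reducing to Smith normal form yields diagonal entries (1,1,1,1,1).

Now H_k = ker ∂_k / im ∂_{k+1}, so:

  H_1: rank ker ∂_1 − rank ∂_2 = (10 − 4) − 5 = 1, and the invariant factors of ∂_2 are all 1, so H_1 ≅ Z.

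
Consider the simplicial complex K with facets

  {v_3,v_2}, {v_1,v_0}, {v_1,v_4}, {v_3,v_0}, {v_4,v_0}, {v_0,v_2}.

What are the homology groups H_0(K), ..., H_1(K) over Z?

H_0 = Z,  H_1 = Z^2.

Take the total order v_0 < v_1 < v_2 < v_3 < v_4 on the vertex set. Then K (dimension 1) consists of the simplices:

  0-simplices (5): [v_0], [v_1], [v_2], [v_3], [v_4]
  1-simplices (6): [v_0,v_1], [v_0,v_2], [v_0,v_3], [v_0,v_4], [v_1,v_4], [v_2,v_3]

so the chain groups are C_0 ≅ Z^5, C_1 ≅ Z^6.

∂_1: C_1 → C_0 sends each edge [p,q] (with p < q) to q − p.
The 5×6 boundary matrix has rank 4 and Smith normal form diag(1,1,1,1).

Now H_k = ker ∂_k / im ∂_{k+1}, so:

  H_0: rank C_0 − rank ∂_1 = 5 − 4 = 1, and the invariant factors of ∂_1 are all 1, so H_0 ≅ Z.
  H_1: rank ker ∂_1 − rank ∂_2 = (6 − 4) − 0 = 2, and there is no ∂_2, so H_1 ≅ Z^2.

As a check, the Euler characteristic is 5 − 6 = -1, which agrees with 1 − 2 = -1.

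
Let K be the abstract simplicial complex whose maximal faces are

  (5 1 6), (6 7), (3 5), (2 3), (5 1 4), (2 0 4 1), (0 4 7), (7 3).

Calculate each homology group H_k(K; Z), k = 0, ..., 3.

Take the total order 0 < 1 < 2 < 3 < 4 < 5 < 6 < 7 on the vertex set. Then K (dimension 3) consists of the simplices:

  0-simplices (8): [0], [1], [2], [3], [4], [5], [6], [7]
  1-simplices (16): [0,1], [0,2], [0,4], [0,7], [1,2], [1,4], [1,5], [1,6], [2,3], [2,4], [3,5], [3,7], [4,5], [4,7], [5,6], [6,7]
  2-simplices (7): [0,1,2], [0,1,4], [0,2,4], [0,4,7], [1,2,4], [1,4,5], [1,5,6]
  3-simplices (1): [0,1,2,4]

Hence C_0 ≅ Z^8, C_1 ≅ Z^16, C_2 ≅ Z^7, C_3 ≅ Z^1.

∂_1: C_1 → C_0 maps an edge to its endpoints' difference, ∂[p,q] = q − p. For instance
  ∂[0,4] = [4] − [0].
As a 8×16 matrix over Z this has rank 7, with invariant factors (1,1,1,1,1,1,1).

∂_2: C_2 → C_1 acts by ∂[p,q,r] = [q,r] − [p,r] + [p,q]. For instance
  ∂[1,4,5] = [4,5] − [1,5] + [1,4],
  ∂[0,1,4] = [1,4] − [0,4] + [0,1].
The 16×7 boundary matrix has rank 6 and Smith normal form diag(1,1,1,1,1,1).

Boundary ∂_3: C_3 → C_2 sends each 3-simplex σ to the alternating sum Σ_i (−1)^i (σ with its i-th vertex removed). For instance
  ∂[0,1,2,4] = [1,2,4] − [0,2,4] + [0,1,4] − [0,1,2].
The resulting 7×1 matrix has rank 1, and its Smith normal form has invariant factors (1).

Reading off H_k = ker ∂_k / im ∂_{k+1}:

  H_0: rank C_0 − rank ∂_1 = 8 − 7 = 1, and the invariant factors of ∂_1 are all 1, so H_0 ≅ Z.
  H_1: rank ker ∂_1 − rank ∂_2 = (16 − 7) − 6 = 3, and the invariant factors of ∂_2 are all 1, so H_1 ≅ Z^3.
  H_2: rank ker ∂_2 − rank ∂_3 = (7 − 6) − 1 = 0, and the invariant factors of ∂_3 are all 1, so H_2 ≅ 0.
  H_3: rank ker ∂_3 − rank ∂_4 = (1 − 1) − 0 = 0, and there is no ∂_4, so H_3 ≅ 0.

As a check, the Euler characteristic is 8 − 16 + 7 − 1 = -2, which agrees with 1 − 3 + 0 − 0 = -2.

H_0 = Z,  H_1 = Z^3,  H_2 = 0,  H_3 = 0.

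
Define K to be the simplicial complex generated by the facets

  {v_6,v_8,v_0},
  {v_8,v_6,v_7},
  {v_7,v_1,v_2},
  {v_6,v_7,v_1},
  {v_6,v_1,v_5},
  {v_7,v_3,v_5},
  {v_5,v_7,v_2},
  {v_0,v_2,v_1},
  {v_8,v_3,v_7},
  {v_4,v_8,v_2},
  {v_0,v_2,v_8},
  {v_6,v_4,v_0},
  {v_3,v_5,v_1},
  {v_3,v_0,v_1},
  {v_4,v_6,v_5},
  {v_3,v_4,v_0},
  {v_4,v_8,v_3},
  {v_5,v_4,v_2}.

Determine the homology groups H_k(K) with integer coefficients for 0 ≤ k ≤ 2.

H_0 ≅ Z,  H_1 ≅ Z ⊕ Z/2Z,  H_2 = 0.

K has 9 vertices, 27 edges, 18 triangles.
rank ∂_0 = 0, rank ∂_1 = 8 ⇒ b_0 = 9 − 0 − 8 = 1; all invariant factors of ∂_1 are 1 so no torsion. So H_0 = Z.
rank ∂_1 = 8, rank ∂_2 = 18 ⇒ b_1 = 27 − 8 − 18 = 1; ∂_2 has invariant factor(s) [2] giving torsion. So H_1 = Z ⊕ Z/2Z.
rank ∂_2 = 18, rank ∂_3 = 0 ⇒ b_2 = 18 − 18 − 0 = 0. So H_2 = 0.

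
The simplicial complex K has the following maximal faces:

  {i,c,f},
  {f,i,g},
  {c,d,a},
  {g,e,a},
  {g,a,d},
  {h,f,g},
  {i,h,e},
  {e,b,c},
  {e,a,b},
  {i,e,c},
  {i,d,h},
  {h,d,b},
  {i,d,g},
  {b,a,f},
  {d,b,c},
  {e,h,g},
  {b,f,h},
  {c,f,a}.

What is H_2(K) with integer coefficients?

H_2 ≅ 0.

Fix the vertex order a < b < c < d < e < f < g < h < i and write every simplex with vertices in increasing order. Then dim K = 2 and the simplices of K are:

  0-simplices (9): a, b, c, d, e, f, g, h, i
  1-simplices (27): ab, ac, ad, ae, af, ag, bc, bd, be, bf, bh, cd, ce, cf, ci, dg, dh, di, eg, eh, ei, fg, fh, fi, gh, gi, hi
  2-simplices (18): abe, abf, acd, acf, adg, aeg, bcd, bce, bdh, bfh, cei, cfi, dgi, dhi, egh, ehi, fgh, fgi

so the chain groups are C_0 ≅ Z^9, C_1 ≅ Z^27, C_2 ≅ Z^18.

The boundary map ∂_1: C_1 → C_0 sends each edge [p,q] (with p < q) to q − p. For instance
  ∂dg = g − d.
The resulting 9×27 matrix has rank 8, and its Smith normal form has invariant factors (1,1,1,1,1,1,1,1).

∂_2: C_2 → C_1 sends each 2-simplex [p,q,r] to [q,r] − [p,r] + [p,q]. For instance
  ∂abe = be − ae + ab,
  ∂abf = bf − af + ab.
This gives a 27×18 integer matrix of rank 18; reducing to Smith normal form yields diagonal entries (1,1,1,1,1,1,1,1,1,1,1,1,1,1,1,1,1,2).

Computing H_k = (kernel of ∂_k) / (image of ∂_{k+1}):

  H_2: rank ker ∂_2 − rank ∂_3 = (18 − 18) − 0 = 0, and there is no ∂_3, so H_2 = 0.

(K is a triangulation of the Klein bottle.)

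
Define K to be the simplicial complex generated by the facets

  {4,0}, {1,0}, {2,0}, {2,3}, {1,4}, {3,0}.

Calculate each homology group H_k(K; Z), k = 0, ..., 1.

H_0 = Z,  H_1 = Z^2.

Order the vertices as 0 < 1 < 2 < 3 < 4. Listing each simplex with vertices in this order, K has dimension 1 with simplices:

  0-simplices (5): [0], [1], [2], [3], [4]
  1-simplices (6): [0,1], [0,2], [0,3], [0,4], [1,4], [2,3]

giving chain groups C_0 ≅ Z^5, C_1 ≅ Z^6.

∂_1: C_1 → C_0 sends each edge [p,q] (with p < q) to q − p.
The 5×6 boundary matrix has rank 4 and Smith normal form diag(1,1,1,1).

From H_k ≅ ker(∂_k) / im(∂_{k+1}) we obtain:

  H_0: rank C_0 − rank ∂_1 = 5 − 4 = 1, and the invariant factors of ∂_1 are all 1, so H_0 ≅ Z.
  H_1: rank ker ∂_1 − rank ∂_2 = (6 − 4) − 0 = 2, and there is no ∂_2, so H_1 ≅ Z^2.

(K is a triangulation of a wedge of 2 circles.)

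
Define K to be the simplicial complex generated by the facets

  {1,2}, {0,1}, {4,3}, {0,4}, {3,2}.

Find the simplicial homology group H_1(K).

We work with the vertex ordering 0 < 1 < 2 < 3 < 4. The simplices of K, each written with vertices in increasing order, are:

  0-simplices (5): [0], [1], [2], [3], [4]
  1-simplices (5): [0,1], [0,4], [1,2], [2,3], [3,4]

so the chain groups are C_0 ≅ Z^5, C_1 ≅ Z^5.

Boundary ∂_1: C_1 → C_0 is given by ∂[p,q] = [q] − [p]. For instance
  ∂[0,4] = [4] − [0].
This gives a 5×5 integer matrix of rank 4; reducing to Smith normal form yields diagonal entries (1,1,1,1).

From H_k ≅ ker(∂_k) / im(∂_{k+1}) we obtain:

  H_1: rank ker ∂_1 − rank ∂_2 = (5 − 4) − 0 = 1, and there is no ∂_2, so H_1 ≅ Z.

(K is a triangulation of the circle S^1.)

H_1 = Z.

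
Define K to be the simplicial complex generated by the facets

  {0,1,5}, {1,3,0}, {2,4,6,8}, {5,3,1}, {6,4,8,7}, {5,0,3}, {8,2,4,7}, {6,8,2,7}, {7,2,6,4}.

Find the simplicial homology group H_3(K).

K has 9 vertices, 16 edges, 14 triangles, 5 3-simplices.
rank ∂_3 = 4, rank ∂_4 = 0 ⇒ b_3 = 5 − 4 − 0 = 1. So H_3 ≅ Z.

H_3 = Z.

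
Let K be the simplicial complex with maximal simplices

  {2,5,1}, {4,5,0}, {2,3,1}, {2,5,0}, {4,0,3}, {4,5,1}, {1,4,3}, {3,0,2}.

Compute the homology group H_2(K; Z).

We work with the vertex ordering 0 < 1 < 2 < 3 < 4 < 5. The simplices of K, each written with vertices in increasing order, are:

  0-simplices (6): [0], [1], [2], [3], [4], [5]
  1-simplices (12): [0,2], [0,3], [0,4], [0,5], [1,2], [1,3], [1,4], [1,5], [2,3], [2,5], [3,4], [4,5]
  2-simplices (8): [0,2,3], [0,2,5], [0,3,4], [0,4,5], [1,2,3], [1,2,5], [1,3,4], [1,4,5]

giving chain groups C_0 ≅ Z^6, C_1 ≅ Z^12, C_2 ≅ Z^8.

Boundary ∂_1: C_1 → C_0 maps an edge to its endpoints' difference, ∂[p,q] = q − p.
This gives a 6×12 integer matrix of rank 5; reducing to Smith normal form yields diagonal entries (1,1,1,1,1).

Boundary ∂_2: C_2 → C_1 maps a triangle to the signed sum of its edges. For instance
  ∂[0,4,5] = [4,5] − [0,5] + [0,4],
  ∂[0,2,5] = [2,5] − [0,5] + [0,2].
This gives a 12×8 integer matrix of rank 7; reducing to Smith normal form yields diagonal entries (1,1,1,1,1,1,1).

From H_k ≅ ker(∂_k) / im(∂_{k+1}) we obtain:

  H_2: rank ker ∂_2 − rank ∂_3 = (8 − 7) − 0 = 1, and there is no ∂_3, so H_2 = Z.

H_2 ≅ Z.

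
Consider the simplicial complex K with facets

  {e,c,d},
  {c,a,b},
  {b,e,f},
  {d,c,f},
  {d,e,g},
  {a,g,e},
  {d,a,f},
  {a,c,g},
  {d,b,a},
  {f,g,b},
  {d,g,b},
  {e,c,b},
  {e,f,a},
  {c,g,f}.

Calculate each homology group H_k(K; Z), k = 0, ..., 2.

H_0 = Z,  H_1 = Z^2,  H_2 = Z.

Order the vertices as a < b < c < d < e < f < g. Listing each simplex with vertices in this order, K has dimension 2 with simplices:

  0-simplices (7): a, b, c, d, e, f, g
  1-simplices (21): ab, ac, ad, ae, af, ag, bc, bd, be, bf, bg, cd, ce, cf, cg, de, df, dg, ef, eg, fg
  2-simplices (14): abc, abd, acg, adf, aef, aeg, bce, bdg, bef, bfg, cde, cdf, cfg, deg

giving chain groups C_0 ≅ Z^7, C_1 ≅ Z^21, C_2 ≅ Z^14.

∂_1: C_1 → C_0 sends each edge [p,q] (with p < q) to q − p. For instance
  ∂ad = d − a.
This gives a 7×21 integer matrix of rank 6; reducing to Smith normal form yields diagonal entries (1,1,1,1,1,1).

∂_2: C_2 → C_1 acts by ∂[p,q,r] = [q,r] − [p,r] + [p,q]. For instance
  ∂aef = ef − af + ae,
  ∂bef = ef − bf + be.
This gives a 21×14 integer matrix of rank 13; reducing to Smith normal form yields diagonal entries (1,1,1,1,1,1,1,1,1,1,1,1,1).

Now H_k = ker ∂_k / im ∂_{k+1}, so:

  H_0: rank C_0 − rank ∂_1 = 7 − 6 = 1, and the invariant factors of ∂_1 are all 1, so H_0 = Z.
  H_1: rank ker ∂_1 − rank ∂_2 = (21 − 6) − 13 = 2, and the invariant factors of ∂_2 are all 1, so H_1 = Z^2.
  H_2: rank ker ∂_2 − rank ∂_3 = (14 − 13) − 0 = 1, and there is no ∂_3, so H_2 = Z.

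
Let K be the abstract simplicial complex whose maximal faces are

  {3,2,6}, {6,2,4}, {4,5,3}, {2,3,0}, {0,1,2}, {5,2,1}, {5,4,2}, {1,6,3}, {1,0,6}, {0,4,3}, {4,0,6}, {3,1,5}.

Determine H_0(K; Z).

Fix the vertex order 0 < 1 < 2 < 3 < 4 < 5 < 6 and write every simplex with vertices in increasing order. Then dim K = 2 and the simplices of K are:

  0-simplices (7): [0], [1], [2], [3], [4], [5], [6]
  1-simplices (18): [0,1], [0,2], [0,3], [0,4], [0,6], [1,2], [1,3], [1,5], [1,6], [2,3], [2,4], [2,5], [2,6], [3,4], [3,5], [3,6], [4,5], [4,6]
  2-simplices (12): [0,1,2], [0,1,6], [0,2,3], [0,3,4], [0,4,6], [1,2,5], [1,3,5], [1,3,6], [2,3,6], [2,4,5], [2,4,6], [3,4,5]

Hence C_0 ≅ Z^7, C_1 ≅ Z^18, C_2 ≅ Z^12.

The boundary map ∂_1: C_1 → C_0 is given by ∂[p,q] = [q] − [p]. For instance
  ∂[1,6] = [6] − [1].
The resulting 7×18 matrix has rank 6, and its Smith normal form has invariant factors (1,1,1,1,1,1).

∂_2: C_2 → C_1 acts by ∂[p,q,r] = [q,r] − [p,r] + [p,q]. For instance
  ∂[2,4,6] = [4,6] − [2,6] + [2,4],
  ∂[0,1,2] = [1,2] − [0,2] + [0,1].
This gives a 18×12 integer matrix of rank 12; reducing to Smith normal form yields diagonal entries (1,1,1,1,1,1,1,1,1,1,1,2).

From H_k ≅ ker(∂_k) / im(∂_{k+1}) we obtain:

  H_0: rank C_0 − rank ∂_1 = 7 − 6 = 1, and the invariant factors of ∂_1 are all 1, so H_0 ≅ Z.

(K is a triangulation of the real projective plane RP^2.)

H_0 ≅ Z.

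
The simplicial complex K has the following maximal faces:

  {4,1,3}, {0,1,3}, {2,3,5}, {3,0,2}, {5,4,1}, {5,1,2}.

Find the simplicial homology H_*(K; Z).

H_0 = Z,  H_1 = Z,  H_2 = 0.

K has 6 vertices, 12 edges, 6 triangles.
rank ∂_0 = 0, rank ∂_1 = 5 ⇒ b_0 = 6 − 0 − 5 = 1; all invariant factors of ∂_1 are 1 so no torsion. So H_0 ≅ Z.
rank ∂_1 = 5, rank ∂_2 = 6 ⇒ b_1 = 12 − 5 − 6 = 1; all invariant factors of ∂_2 are 1 so no torsion. So H_1 ≅ Z.
rank ∂_2 = 6, rank ∂_3 = 0 ⇒ b_2 = 6 − 6 − 0 = 0. So H_2 ≅ 0.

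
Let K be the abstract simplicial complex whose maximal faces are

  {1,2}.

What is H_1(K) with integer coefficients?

We work with the vertex ordering 1 < 2. The simplices of K, each written with vertices in increasing order, are:

  0-simplices (2): [1], [2]
  1-simplices (1): [1,2]

Hence C_0 ≅ Z^2, C_1 ≅ Z^1.

∂_1: C_1 → C_0 is given by ∂[p,q] = [q] − [p]. For instance
  ∂[1,2] = [2] − [1].
The 2×1 boundary matrix has rank 1 and Smith normal form diag(1).

Reading off H_k = ker ∂_k / im ∂_{k+1}:

  H_1: rank ker ∂_1 − rank ∂_2 = (1 − 1) − 0 = 0, and there is no ∂_2, so H_1 = 0.

(K is a triangulation of the 1-simplex.)

H_1 ≅ 0.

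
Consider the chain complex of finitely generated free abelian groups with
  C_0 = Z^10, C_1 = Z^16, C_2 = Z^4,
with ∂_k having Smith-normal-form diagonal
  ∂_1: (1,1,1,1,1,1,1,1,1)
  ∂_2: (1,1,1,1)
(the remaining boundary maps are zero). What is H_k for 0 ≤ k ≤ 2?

H_0: b_0 = 10 − 0 − 9 = 1; torsion from ∂_1 factors > 1: none. So H_0 = Z.
H_1: b_1 = 16 − 9 − 4 = 3; torsion from ∂_2 factors > 1: none. So H_1 = Z^3.
H_2: b_2 = 4 − 4 − 0 = 0; torsion from ∂_3 factors > 1: none. So H_2 = 0.

H_0 = Z,  H_1 = Z^3,  H_2 = 0.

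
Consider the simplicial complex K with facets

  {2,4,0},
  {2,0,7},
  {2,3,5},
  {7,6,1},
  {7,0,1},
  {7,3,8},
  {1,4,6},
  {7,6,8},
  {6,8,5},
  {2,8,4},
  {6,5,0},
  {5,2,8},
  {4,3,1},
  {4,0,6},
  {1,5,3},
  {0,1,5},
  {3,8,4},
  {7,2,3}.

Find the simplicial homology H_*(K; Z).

H_0 ≅ Z,  H_1 ≅ Z ⊕ Z/2,  H_2 = 0.

Fix the vertex order 0 < 1 < 2 < 3 < 4 < 5 < 6 < 7 < 8 and write every simplex with vertices in increasing order. Then dim K = 2 and the simplices of K are:

  0-simplices (9): [0], [1], [2], [3], [4], [5], [6], [7], [8]
  1-simplices (27): (27 of them)
  2-simplices (18): [0,1,5], [0,1,7], [0,2,4], [0,2,7], [0,4,6], [0,5,6], [1,3,4], [1,3,5], [1,4,6], [1,6,7], [2,3,5], [2,3,7], [2,4,8], [2,5,8], [3,4,8], [3,7,8], [5,6,8], [6,7,8]

giving chain groups C_0 ≅ Z^9, C_1 ≅ Z^27, C_2 ≅ Z^18.

∂_1: C_1 → C_0 maps an edge to its endpoints' difference, ∂[p,q] = q − p. For instance
  ∂[6,8] = [8] − [6].
The 9×27 boundary matrix has rank 8 and Smith normal form diag(1,1,1,1,1,1,1,1).

Boundary ∂_2: C_2 → C_1 sends each 2-simplex [p,q,r] to [q,r] − [p,r] + [p,q]. For instance
  ∂[6,7,8] = [7,8] − [6,8] + [6,7],
  ∂[3,4,8] = [4,8] − [3,8] + [3,4].
The resulting 27×18 matrix has rank 18, and its Smith normal form has invariant factors (1,1,1,1,1,1,1,1,1,1,1,1,1,1,1,1,1,2).

Now H_k = ker ∂_k / im ∂_{k+1}, so:

  H_0: rank C_0 − rank ∂_1 = 9 − 8 = 1, and the invariant factors of ∂_1 are all 1, so H_0 = Z.
  H_1: rank ker ∂_1 − rank ∂_2 = (27 − 8) − 18 = 1, and ∂_2 has invariant factor 2 > 1, so H_1 = Z ⊕ Z/2.
  H_2: rank ker ∂_2 − rank ∂_3 = (18 − 18) − 0 = 0, and there is no ∂_3, so H_2 = 0.

As a check, the Euler characteristic is 9 − 27 + 18 = 0, which agrees with 1 − 1 + 0 = 0.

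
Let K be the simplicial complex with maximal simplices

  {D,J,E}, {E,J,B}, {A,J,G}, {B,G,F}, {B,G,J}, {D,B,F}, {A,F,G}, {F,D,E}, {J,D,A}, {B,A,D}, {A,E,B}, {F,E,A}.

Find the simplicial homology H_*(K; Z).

We work with the vertex ordering A < B < D < E < F < G < J. The simplices of K, each written with vertices in increasing order, are:

  0-simplices (7): A, B, D, E, F, G, J
  1-simplices (18): AB, AD, AE, AF, AG, AJ, BD, BE, BF, BG, BJ, DE, DF, DJ, EF, EJ, FG, GJ
  2-simplices (12): ABD, ABE, ADJ, AEF, AFG, AGJ, BDF, BEJ, BFG, BGJ, DEF, DEJ

giving chain groups C_0 ≅ Z^7, C_1 ≅ Z^18, C_2 ≅ Z^12.

The boundary map ∂_1: C_1 → C_0 maps an edge to its endpoints' difference, ∂[p,q] = q − p.
As a 7×18 matrix over Z this has rank 6, with invariant factors (1,1,1,1,1,1).

The boundary map ∂_2: C_2 → C_1 sends each 2-simplex [p,q,r] to [q,r] − [p,r] + [p,q]. For instance
  ∂ABE = BE − AE + AB,
  ∂BFG = FG − BG + BF.
This gives a 18×12 integer matrix of rank 12; reducing to Smith normal form yields diagonal entries (1,1,1,1,1,1,1,1,1,1,1,2).

Reading off H_k = ker ∂_k / im ∂_{k+1}:

  H_0: rank C_0 − rank ∂_1 = 7 − 6 = 1, and the invariant factors of ∂_1 are all 1, so H_0 ≅ Z.
  H_1: rank ker ∂_1 − rank ∂_2 = (18 − 6) − 12 = 0, and ∂_2 has invariant factor 2 > 1, so H_1 ≅ Z/2.
  H_2: rank ker ∂_2 − rank ∂_3 = (12 − 12) − 0 = 0, and there is no ∂_3, so H_2 ≅ 0.

H_0 ≅ Z,  H_1 ≅ Z/2,  H_2 = 0.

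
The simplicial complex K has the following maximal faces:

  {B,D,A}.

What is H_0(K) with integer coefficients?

Order the vertices as A < B < D. Listing each simplex with vertices in this order, K has dimension 2 with simplices:

  0-simplices (3): A, B, D
  1-simplices (3): AB, AD, BD
  2-simplices (1): ABD

giving chain groups C_0 ≅ Z^3, C_1 ≅ Z^3, C_2 ≅ Z^1.

The boundary map ∂_1: C_1 → C_0 sends each edge [p,q] (with p < q) to q − p. For instance
  ∂AD = D − A.
As a 3×3 matrix over Z this has rank 2, with invariant factors (1,1).

The boundary map ∂_2: C_2 → C_1 sends each 2-simplex [p,q,r] to [q,r] − [p,r] + [p,q]. For instance
  ∂ABD = BD − AD + AB.
The resulting 3×1 matrix has rank 1, and its Smith normal form has invariant factors (1).

Now H_k = ker ∂_k / im ∂_{k+1}, so:

  H_0: rank C_0 − rank ∂_1 = 3 − 2 = 1, and the invariant factors of ∂_1 are all 1, so H_0 = Z.

(K is a triangulation of the 2-simplex.)

H_0 = Z.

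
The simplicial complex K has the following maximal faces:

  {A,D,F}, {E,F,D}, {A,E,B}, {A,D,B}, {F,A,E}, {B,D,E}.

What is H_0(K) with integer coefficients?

K has 5 vertices, 9 edges, 6 triangles.
rank ∂_0 = 0, rank ∂_1 = 4 ⇒ b_0 = 5 − 0 − 4 = 1; all invariant factors of ∂_1 are 1 so no torsion. So H_0 = Z.

H_0 = Z.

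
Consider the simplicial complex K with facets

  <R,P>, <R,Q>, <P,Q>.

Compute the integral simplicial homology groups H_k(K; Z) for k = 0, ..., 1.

Take the total order P < Q < R on the vertex set. Then K (dimension 1) consists of the simplices:

  0-simplices (3): P, Q, R
  1-simplices (3): PQ, PR, QR

so the chain groups are C_0 ≅ Z^3, C_1 ≅ Z^3.

Boundary ∂_1: C_1 → C_0 maps an edge to its endpoints' difference, ∂[p,q] = q − p.
The resulting 3×3 matrix has rank 2, and its Smith normal form has invariant factors (1,1).

From H_k ≅ ker(∂_k) / im(∂_{k+1}) we obtain:

  H_0: rank C_0 − rank ∂_1 = 3 − 2 = 1, and the invariant factors of ∂_1 are all 1, so H_0 ≅ Z.
  H_1: rank ker ∂_1 − rank ∂_2 = (3 − 2) − 0 = 1, and there is no ∂_2, so H_1 ≅ Z.

(K is a triangulation of the circle S^1.)

H_0 ≅ Z,  H_1 ≅ Z.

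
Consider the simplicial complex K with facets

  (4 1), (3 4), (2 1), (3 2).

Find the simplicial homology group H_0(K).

Take the total order 1 < 2 < 3 < 4 on the vertex set. Then K (dimension 1) consists of the simplices:

  0-simplices (4): [1], [2], [3], [4]
  1-simplices (4): [1,2], [1,4], [2,3], [3,4]

Hence C_0 ≅ Z^4, C_1 ≅ Z^4.

The boundary map ∂_1: C_1 → C_0 is given by ∂[p,q] = [q] − [p].
This gives a 4×4 integer matrix of rank 3; reducing to Smith normal form yields diagonal entries (1,1,1).

From H_k ≅ ker(∂_k) / im(∂_{k+1}) we obtain:

  H_0: rank C_0 − rank ∂_1 = 4 − 3 = 1, and the invariant factors of ∂_1 are all 1, so H_0 = Z.

(K is a triangulation of the circle S^1.)

H_0 ≅ Z.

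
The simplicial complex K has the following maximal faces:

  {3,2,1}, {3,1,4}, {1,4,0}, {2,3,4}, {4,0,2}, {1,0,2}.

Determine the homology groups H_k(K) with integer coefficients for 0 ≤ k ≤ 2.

H_0 ≅ Z,  H_1 = 0,  H_2 ≅ Z.

Fix the vertex order 0 < 1 < 2 < 3 < 4 and write every simplex with vertices in increasing order. Then dim K = 2 and the simplices of K are:

  0-simplices (5): [0], [1], [2], [3], [4]
  1-simplices (9): [0,1], [0,2], [0,4], [1,2], [1,3], [1,4], [2,3], [2,4], [3,4]
  2-simplices (6): [0,1,2], [0,1,4], [0,2,4], [1,2,3], [1,3,4], [2,3,4]

giving chain groups C_0 ≅ Z^5, C_1 ≅ Z^9, C_2 ≅ Z^6.

Boundary ∂_1: C_1 → C_0 is given by ∂[p,q] = [q] − [p].
The resulting 5×9 matrix has rank 4, and its Smith normal form has invariant factors (1,1,1,1).

The boundary map ∂_2: C_2 → C_1 sends each 2-simplex [p,q,r] to [q,r] − [p,r] + [p,q]. For instance
  ∂[0,1,2] = [1,2] − [0,2] + [0,1],
  ∂[0,1,4] = [1,4] − [0,4] + [0,1].
This gives a 9×6 integer matrix of rank 5; reducing to Smith normal form yields diagonal entries (1,1,1,1,1).

Reading off H_k = ker ∂_k / im ∂_{k+1}:

  H_0: rank C_0 − rank ∂_1 = 5 − 4 = 1, and the invariant factors of ∂_1 are all 1, so H_0 = Z.
  H_1: rank ker ∂_1 − rank ∂_2 = (9 − 4) − 5 = 0, and the invariant factors of ∂_2 are all 1, so H_1 = 0.
  H_2: rank ker ∂_2 − rank ∂_3 = (6 − 5) − 0 = 1, and there is no ∂_3, so H_2 = Z.

(K is a triangulation of the 2-sphere S^2.)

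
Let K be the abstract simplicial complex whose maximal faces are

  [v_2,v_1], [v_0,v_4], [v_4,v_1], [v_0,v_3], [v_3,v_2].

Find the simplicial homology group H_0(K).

H_0 ≅ Z.

Fix the vertex order v_0 < v_1 < v_2 < v_3 < v_4 and write every simplex with vertices in increasing order. Then dim K = 1 and the simplices of K are:

  0-simplices (5): [v_0], [v_1], [v_2], [v_3], [v_4]
  1-simplices (5): [v_0,v_3], [v_0,v_4], [v_1,v_2], [v_1,v_4], [v_2,v_3]

Hence C_0 ≅ Z^5, C_1 ≅ Z^5.

The boundary map ∂_1: C_1 → C_0 is given by ∂[p,q] = [q] − [p]. For instance
  ∂[v_0,v_3] = [v_3] − [v_0].
The 5×5 boundary matrix has rank 4 and Smith normal form diag(1,1,1,1).

Now H_k = ker ∂_k / im ∂_{k+1}, so:

  H_0: rank C_0 − rank ∂_1 = 5 − 4 = 1, and the invariant factors of ∂_1 are all 1, so H_0 = Z.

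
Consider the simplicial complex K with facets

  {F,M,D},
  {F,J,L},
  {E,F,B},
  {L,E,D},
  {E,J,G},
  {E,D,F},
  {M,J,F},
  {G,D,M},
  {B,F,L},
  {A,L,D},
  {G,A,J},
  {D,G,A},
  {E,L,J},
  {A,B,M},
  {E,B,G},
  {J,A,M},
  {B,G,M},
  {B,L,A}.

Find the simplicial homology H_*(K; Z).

We work with the vertex ordering A < B < D < E < F < G < J < L < M. The simplices of K, each written with vertices in increasing order, are:

  0-simplices (9): A, B, D, E, F, G, J, L, M
  1-simplices (27): AB, AD, AG, AJ, AL, AM, BE, BF, BG, BL, BM, DE, DF, DG, DL, DM, EF, EG, EJ, EL, FJ, FL, FM, GJ, GM, JL, JM
  2-simplices (18): ABL, ABM, ADG, ADL, AGJ, AJM, BEF, BEG, BFL, BGM, DEF, DEL, DFM, DGM, EGJ, EJL, FJL, FJM

giving chain groups C_0 ≅ Z^9, C_1 ≅ Z^27, C_2 ≅ Z^18.

Boundary ∂_1: C_1 → C_0 maps an edge to its endpoints' difference, ∂[p,q] = q − p. For instance
  ∂DG = G − D.
As a 9×27 matrix over Z this has rank 8, with invariant factors (1,1,1,1,1,1,1,1).

The boundary map ∂_2: C_2 → C_1 sends each 2-simplex [p,q,r] to [q,r] − [p,r] + [p,q]. For instance
  ∂ADG = DG − AG + AD,
  ∂DEF = EF − DF + DE.
The resulting 27×18 matrix has rank 18, and its Smith normal form has invariant factors (1,1,1,1,1,1,1,1,1,1,1,1,1,1,1,1,1,2).

Now H_k = ker ∂_k / im ∂_{k+1}, so:

  H_0: rank C_0 − rank ∂_1 = 9 − 8 = 1, and the invariant factors of ∂_1 are all 1, so H_0 = Z.
  H_1: rank ker ∂_1 − rank ∂_2 = (27 − 8) − 18 = 1, and ∂_2 has invariant factor 2 > 1, so H_1 = Z ⊕ Z_2.
  H_2: rank ker ∂_2 − rank ∂_3 = (18 − 18) − 0 = 0, and there is no ∂_3, so H_2 = 0.

(K is a triangulation of the Klein bottle.)

H_0 ≅ Z,  H_1 ≅ Z ⊕ Z_2,  H_2 = 0.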